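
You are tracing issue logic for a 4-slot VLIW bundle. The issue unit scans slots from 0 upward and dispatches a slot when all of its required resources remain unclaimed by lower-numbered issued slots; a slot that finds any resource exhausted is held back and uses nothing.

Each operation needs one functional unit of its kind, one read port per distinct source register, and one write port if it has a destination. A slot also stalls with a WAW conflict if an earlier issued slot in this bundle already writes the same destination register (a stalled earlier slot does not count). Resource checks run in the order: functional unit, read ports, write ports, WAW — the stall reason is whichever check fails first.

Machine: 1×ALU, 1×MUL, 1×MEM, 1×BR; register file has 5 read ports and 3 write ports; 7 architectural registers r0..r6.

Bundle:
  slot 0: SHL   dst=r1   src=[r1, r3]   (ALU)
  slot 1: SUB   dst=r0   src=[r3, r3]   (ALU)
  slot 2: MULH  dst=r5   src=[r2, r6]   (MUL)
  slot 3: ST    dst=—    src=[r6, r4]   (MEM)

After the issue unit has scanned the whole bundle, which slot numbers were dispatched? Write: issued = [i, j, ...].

  0. ALU→r1 ⇒ go  {0A/1Mu/1Ld/1B | 3r 2w}
  1. ALU→r0 ⇒ no(FU)  {0A/1Mu/1Ld/1B | 3r 2w}
  2. MUL→r5 ⇒ go  {0A/0Mu/1Ld/1B | 1r 1w}
  3. MEM ⇒ no(RD_PORT)  {0A/0Mu/1Ld/1B | 1r 1w}

issued = [0, 2]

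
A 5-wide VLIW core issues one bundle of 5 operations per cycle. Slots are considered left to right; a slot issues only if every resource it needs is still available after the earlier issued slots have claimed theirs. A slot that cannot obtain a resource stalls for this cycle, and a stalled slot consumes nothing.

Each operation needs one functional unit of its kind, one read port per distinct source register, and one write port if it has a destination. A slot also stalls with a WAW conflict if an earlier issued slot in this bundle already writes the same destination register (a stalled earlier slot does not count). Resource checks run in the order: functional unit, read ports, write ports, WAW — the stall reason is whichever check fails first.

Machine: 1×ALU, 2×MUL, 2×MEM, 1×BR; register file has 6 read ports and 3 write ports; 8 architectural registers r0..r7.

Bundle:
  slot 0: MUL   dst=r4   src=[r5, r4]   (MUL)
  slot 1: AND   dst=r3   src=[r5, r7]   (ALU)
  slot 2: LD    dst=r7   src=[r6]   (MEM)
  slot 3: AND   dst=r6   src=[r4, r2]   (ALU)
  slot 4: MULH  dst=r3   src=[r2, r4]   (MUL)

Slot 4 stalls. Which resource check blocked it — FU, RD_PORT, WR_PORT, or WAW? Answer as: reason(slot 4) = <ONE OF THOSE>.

(0) want 1×MUL +2rd +1wr — yes → AL1|MU1|ME2|BR1|rd4|wr2
(1) want 1×ALU +2rd +1wr — yes → AL0|MU1|ME2|BR1|rd2|wr1
(2) want 1×MEM +1rd +1wr — yes → AL0|MU1|ME1|BR1|rd1|wr0
(3) want 1×ALU +2rd +1wr — FU → AL0|MU1|ME1|BR1|rd1|wr0
(4) want 1×MUL +2rd +1wr — RD_PORT → AL0|MU1|ME1|BR1|rd1|wr0

reason(slot 4) = RD_PORT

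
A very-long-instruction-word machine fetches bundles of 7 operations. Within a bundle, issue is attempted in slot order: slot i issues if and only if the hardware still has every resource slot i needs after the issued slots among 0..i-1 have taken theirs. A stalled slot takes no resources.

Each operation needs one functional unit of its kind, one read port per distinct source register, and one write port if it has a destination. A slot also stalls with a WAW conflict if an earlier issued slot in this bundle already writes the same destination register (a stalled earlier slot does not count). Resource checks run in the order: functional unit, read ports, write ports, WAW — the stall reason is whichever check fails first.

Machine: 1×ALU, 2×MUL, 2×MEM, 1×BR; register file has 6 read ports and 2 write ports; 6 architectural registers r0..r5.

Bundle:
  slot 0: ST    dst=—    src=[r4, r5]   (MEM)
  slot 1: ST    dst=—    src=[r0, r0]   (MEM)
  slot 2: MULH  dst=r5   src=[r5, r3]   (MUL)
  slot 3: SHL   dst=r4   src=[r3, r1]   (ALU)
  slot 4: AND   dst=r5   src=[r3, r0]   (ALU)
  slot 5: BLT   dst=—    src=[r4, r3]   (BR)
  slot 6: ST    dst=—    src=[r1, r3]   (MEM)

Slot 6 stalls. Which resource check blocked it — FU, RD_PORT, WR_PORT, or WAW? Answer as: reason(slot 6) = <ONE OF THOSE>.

#0 MEM src=r4,r5 dispatched  <A:1 Mu:2 Ld:1 B:1 rd:4 wr:2>
#1 MEM src=r0,r0 dispatched  <A:1 Mu:2 Ld:0 B:1 rd:3 wr:2>
#2 MUL src=r5,r3 dispatched  <A:1 Mu:1 Ld:0 B:1 rd:1 wr:1>
#3 ALU src=r3,r1 held:RD_PORT  <A:1 Mu:1 Ld:0 B:1 rd:1 wr:1>
#4 ALU src=r3,r0 held:RD_PORT  <A:1 Mu:1 Ld:0 B:1 rd:1 wr:1>
#5 BR src=r4,r3 held:RD_PORT  <A:1 Mu:1 Ld:0 B:1 rd:1 wr:1>
#6 MEM src=r1,r3 held:FU  <A:1 Mu:1 Ld:0 B:1 rd:1 wr:1>

reason(slot 6) = FU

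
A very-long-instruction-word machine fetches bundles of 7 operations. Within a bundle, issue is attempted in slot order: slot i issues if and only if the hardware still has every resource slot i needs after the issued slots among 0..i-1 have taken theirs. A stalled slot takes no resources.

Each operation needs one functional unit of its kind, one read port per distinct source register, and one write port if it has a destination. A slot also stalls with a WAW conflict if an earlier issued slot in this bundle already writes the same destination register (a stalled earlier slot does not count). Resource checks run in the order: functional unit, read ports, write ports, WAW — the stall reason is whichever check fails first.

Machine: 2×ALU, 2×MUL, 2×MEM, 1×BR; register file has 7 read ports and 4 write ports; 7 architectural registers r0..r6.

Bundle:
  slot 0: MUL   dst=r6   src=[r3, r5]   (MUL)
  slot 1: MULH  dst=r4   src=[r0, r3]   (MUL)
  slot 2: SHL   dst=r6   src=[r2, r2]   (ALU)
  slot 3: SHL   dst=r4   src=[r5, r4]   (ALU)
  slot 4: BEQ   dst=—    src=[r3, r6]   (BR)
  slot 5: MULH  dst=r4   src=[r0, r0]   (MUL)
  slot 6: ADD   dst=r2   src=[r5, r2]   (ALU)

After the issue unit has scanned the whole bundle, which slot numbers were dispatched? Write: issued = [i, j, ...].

  0. MUL→r6 ⇒ go  {2A/1Mu/2Ld/1B | 5r 3w}
  1. MUL→r4 ⇒ go  {2A/0Mu/2Ld/1B | 3r 2w}
  2. ALU→r6 ⇒ no(WAW)  {2A/0Mu/2Ld/1B | 3r 2w}
  3. ALU→r4 ⇒ no(WAW)  {2A/0Mu/2Ld/1B | 3r 2w}
  4. BR ⇒ go  {2A/0Mu/2Ld/0B | 1r 2w}
  5. MUL→r4 ⇒ no(FU)  {2A/0Mu/2Ld/0B | 1r 2w}
  6. ALU→r2 ⇒ no(RD_PORT)  {2A/0Mu/2Ld/0B | 1r 2w}

issued = [0, 1, 4]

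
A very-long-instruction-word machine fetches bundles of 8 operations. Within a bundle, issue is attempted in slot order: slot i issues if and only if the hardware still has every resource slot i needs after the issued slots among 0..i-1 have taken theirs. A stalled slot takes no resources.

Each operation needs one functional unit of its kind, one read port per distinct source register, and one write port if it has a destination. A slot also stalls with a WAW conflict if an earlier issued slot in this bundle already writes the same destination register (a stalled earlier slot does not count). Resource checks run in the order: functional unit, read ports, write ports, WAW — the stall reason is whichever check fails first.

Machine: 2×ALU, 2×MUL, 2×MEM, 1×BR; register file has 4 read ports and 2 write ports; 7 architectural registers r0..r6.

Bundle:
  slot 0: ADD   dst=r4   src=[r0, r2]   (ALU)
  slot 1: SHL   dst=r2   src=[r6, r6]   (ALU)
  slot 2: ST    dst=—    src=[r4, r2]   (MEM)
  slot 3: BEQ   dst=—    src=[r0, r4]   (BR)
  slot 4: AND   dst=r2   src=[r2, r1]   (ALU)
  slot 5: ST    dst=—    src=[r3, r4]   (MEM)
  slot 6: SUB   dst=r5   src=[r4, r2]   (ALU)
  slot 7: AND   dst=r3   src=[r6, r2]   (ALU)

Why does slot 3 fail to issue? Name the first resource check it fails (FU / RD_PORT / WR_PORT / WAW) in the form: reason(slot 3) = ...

reason(slot 3) = RD_PORT

#0 ALU src=r0,r2 dispatched  <A:1 Mu:2 Ld:2 B:1 rd:2 wr:1>
#1 ALU src=r6,r6 dispatched  <A:0 Mu:2 Ld:2 B:1 rd:1 wr:0>
#2 MEM src=r4,r2 held:RD_PORT  <A:0 Mu:2 Ld:2 B:1 rd:1 wr:0>
#3 BR src=r0,r4 held:RD_PORT  <A:0 Mu:2 Ld:2 B:1 rd:1 wr:0>
#4 ALU src=r2,r1 held:FU  <A:0 Mu:2 Ld:2 B:1 rd:1 wr:0>
#5 MEM src=r3,r4 held:RD_PORT  <A:0 Mu:2 Ld:2 B:1 rd:1 wr:0>
#6 ALU src=r4,r2 held:FU  <A:0 Mu:2 Ld:2 B:1 rd:1 wr:0>
#7 ALU src=r6,r2 held:FU  <A:0 Mu:2 Ld:2 B:1 rd:1 wr:0>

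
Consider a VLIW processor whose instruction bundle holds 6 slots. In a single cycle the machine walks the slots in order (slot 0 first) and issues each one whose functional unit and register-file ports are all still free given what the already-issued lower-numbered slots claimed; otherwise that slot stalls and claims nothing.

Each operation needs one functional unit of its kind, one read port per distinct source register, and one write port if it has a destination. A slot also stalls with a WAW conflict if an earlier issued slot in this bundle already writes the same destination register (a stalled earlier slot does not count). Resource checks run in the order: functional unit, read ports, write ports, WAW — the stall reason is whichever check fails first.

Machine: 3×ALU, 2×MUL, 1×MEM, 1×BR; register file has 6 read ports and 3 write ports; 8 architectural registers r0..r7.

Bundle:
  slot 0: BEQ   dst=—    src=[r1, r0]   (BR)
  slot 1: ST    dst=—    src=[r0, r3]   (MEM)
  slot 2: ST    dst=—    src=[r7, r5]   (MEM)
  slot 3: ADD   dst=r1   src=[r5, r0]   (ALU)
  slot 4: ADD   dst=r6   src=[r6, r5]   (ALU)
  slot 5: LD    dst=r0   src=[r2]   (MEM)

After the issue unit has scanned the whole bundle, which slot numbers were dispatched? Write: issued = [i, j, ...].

issued = [0, 1, 3]

(0) want 1×BR +2rd +0wr — yes → AL3|MU2|ME1|BR0|rd4|wr3
(1) want 1×MEM +2rd +0wr — yes → AL3|MU2|ME0|BR0|rd2|wr3
(2) want 1×MEM +2rd +0wr — FU → AL3|MU2|ME0|BR0|rd2|wr3
(3) want 1×ALU +2rd +1wr — yes → AL2|MU2|ME0|BR0|rd0|wr2
(4) want 1×ALU +2rd +1wr — RD_PORT → AL2|MU2|ME0|BR0|rd0|wr2
(5) want 1×MEM +1rd +1wr — FU → AL2|MU2|ME0|BR0|rd0|wr2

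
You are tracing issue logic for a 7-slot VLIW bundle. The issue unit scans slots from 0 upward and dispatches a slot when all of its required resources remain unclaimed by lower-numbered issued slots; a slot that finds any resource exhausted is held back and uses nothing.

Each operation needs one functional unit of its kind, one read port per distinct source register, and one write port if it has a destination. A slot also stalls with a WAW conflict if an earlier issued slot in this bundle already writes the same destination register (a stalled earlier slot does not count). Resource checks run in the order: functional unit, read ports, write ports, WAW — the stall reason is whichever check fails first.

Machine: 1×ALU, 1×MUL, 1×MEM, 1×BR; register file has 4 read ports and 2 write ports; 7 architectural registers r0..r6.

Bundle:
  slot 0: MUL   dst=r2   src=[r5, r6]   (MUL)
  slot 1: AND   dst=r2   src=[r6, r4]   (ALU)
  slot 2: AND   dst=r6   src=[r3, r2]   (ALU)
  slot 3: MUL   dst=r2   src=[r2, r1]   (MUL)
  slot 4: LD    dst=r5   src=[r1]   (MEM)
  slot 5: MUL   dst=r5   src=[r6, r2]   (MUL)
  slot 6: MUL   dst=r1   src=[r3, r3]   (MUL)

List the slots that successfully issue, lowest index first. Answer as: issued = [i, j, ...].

issued = [0, 2]

[0] MUL needs rd=2 wr=1: ok; after: ALU=1 MUL=0 MEM=1 BR=1, R=2, W=1
[1] ALU needs rd=2 wr=1: WAW; after: ALU=1 MUL=0 MEM=1 BR=1, R=2, W=1
[2] ALU needs rd=2 wr=1: ok; after: ALU=0 MUL=0 MEM=1 BR=1, R=0, W=0
[3] MUL needs rd=2 wr=1: FU; after: ALU=0 MUL=0 MEM=1 BR=1, R=0, W=0
[4] MEM needs rd=1 wr=1: RD_PORT; after: ALU=0 MUL=0 MEM=1 BR=1, R=0, W=0
[5] MUL needs rd=2 wr=1: FU; after: ALU=0 MUL=0 MEM=1 BR=1, R=0, W=0
[6] MUL needs rd=1 wr=1: FU; after: ALU=0 MUL=0 MEM=1 BR=1, R=0, W=0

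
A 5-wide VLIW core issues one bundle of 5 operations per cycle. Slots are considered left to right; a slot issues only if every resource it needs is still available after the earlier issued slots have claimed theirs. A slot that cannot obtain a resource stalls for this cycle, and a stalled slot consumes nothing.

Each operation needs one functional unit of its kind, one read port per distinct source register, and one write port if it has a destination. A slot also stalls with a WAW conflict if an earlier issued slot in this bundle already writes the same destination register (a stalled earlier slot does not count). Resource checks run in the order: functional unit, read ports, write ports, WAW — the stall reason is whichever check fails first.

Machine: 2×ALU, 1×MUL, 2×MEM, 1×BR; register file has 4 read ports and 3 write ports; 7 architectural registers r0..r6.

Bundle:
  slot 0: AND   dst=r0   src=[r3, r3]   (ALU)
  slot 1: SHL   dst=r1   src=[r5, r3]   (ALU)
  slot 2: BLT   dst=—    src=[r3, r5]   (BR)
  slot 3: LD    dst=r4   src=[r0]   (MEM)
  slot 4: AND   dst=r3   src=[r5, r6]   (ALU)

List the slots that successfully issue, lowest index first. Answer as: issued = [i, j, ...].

issued = [0, 1, 3]

  0. ALU→r0 ⇒ go  {1A/1Mu/2Ld/1B | 3r 2w}
  1. ALU→r1 ⇒ go  {0A/1Mu/2Ld/1B | 1r 1w}
  2. BR ⇒ no(RD_PORT)  {0A/1Mu/2Ld/1B | 1r 1w}
  3. MEM→r4 ⇒ go  {0A/1Mu/1Ld/1B | 0r 0w}
  4. ALU→r3 ⇒ no(FU)  {0A/1Mu/1Ld/1B | 0r 0w}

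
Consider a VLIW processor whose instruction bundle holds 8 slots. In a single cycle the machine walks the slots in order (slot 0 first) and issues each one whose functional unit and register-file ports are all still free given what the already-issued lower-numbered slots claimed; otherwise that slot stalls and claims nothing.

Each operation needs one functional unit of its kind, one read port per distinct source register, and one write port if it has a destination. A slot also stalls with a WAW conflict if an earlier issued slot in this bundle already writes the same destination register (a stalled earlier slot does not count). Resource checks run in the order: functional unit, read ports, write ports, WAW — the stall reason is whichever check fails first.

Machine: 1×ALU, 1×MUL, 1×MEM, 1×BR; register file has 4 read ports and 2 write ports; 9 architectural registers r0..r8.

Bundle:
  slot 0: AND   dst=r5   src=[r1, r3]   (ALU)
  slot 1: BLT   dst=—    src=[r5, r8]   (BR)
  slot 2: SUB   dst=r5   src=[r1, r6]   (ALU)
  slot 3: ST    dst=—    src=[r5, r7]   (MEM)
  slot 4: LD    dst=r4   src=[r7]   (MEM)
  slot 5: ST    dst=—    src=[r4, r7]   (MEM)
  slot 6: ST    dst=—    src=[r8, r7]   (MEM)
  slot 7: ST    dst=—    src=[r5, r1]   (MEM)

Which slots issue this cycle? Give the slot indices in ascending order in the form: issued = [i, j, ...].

[0] ALU needs rd=2 wr=1: ok; after: ALU=0 MUL=1 MEM=1 BR=1, R=2, W=1
[1] BR needs rd=2 wr=0: ok; after: ALU=0 MUL=1 MEM=1 BR=0, R=0, W=1
[2] ALU needs rd=2 wr=1: FU; after: ALU=0 MUL=1 MEM=1 BR=0, R=0, W=1
[3] MEM needs rd=2 wr=0: RD_PORT; after: ALU=0 MUL=1 MEM=1 BR=0, R=0, W=1
[4] MEM needs rd=1 wr=1: RD_PORT; after: ALU=0 MUL=1 MEM=1 BR=0, R=0, W=1
[5] MEM needs rd=2 wr=0: RD_PORT; after: ALU=0 MUL=1 MEM=1 BR=0, R=0, W=1
[6] MEM needs rd=2 wr=0: RD_PORT; after: ALU=0 MUL=1 MEM=1 BR=0, R=0, W=1
[7] MEM needs rd=2 wr=0: RD_PORT; after: ALU=0 MUL=1 MEM=1 BR=0, R=0, W=1

issued = [0, 1]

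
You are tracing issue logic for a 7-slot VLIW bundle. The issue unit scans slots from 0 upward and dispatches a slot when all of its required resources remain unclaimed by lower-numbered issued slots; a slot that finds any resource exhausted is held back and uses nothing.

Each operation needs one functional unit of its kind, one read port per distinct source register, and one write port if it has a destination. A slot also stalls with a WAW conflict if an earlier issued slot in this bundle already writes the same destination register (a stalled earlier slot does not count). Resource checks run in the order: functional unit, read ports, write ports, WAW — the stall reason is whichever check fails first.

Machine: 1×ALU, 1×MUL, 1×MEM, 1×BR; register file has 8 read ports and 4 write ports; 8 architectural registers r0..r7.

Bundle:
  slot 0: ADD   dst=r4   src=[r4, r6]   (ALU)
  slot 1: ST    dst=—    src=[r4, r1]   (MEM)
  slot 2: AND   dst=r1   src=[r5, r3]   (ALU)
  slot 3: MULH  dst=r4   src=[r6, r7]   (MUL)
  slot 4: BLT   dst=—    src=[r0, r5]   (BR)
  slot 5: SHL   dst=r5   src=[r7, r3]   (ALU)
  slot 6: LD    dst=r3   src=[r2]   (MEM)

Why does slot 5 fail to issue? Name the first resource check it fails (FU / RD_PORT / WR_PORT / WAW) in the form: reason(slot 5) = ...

reason(slot 5) = FU

  0. ALU→r4 ⇒ go  {0A/1Mu/1Ld/1B | 6r 3w}
  1. MEM ⇒ go  {0A/1Mu/0Ld/1B | 4r 3w}
  2. ALU→r1 ⇒ no(FU)  {0A/1Mu/0Ld/1B | 4r 3w}
  3. MUL→r4 ⇒ no(WAW)  {0A/1Mu/0Ld/1B | 4r 3w}
  4. BR ⇒ go  {0A/1Mu/0Ld/0B | 2r 3w}
  5. ALU→r5 ⇒ no(FU)  {0A/1Mu/0Ld/0B | 2r 3w}
  6. MEM→r3 ⇒ no(FU)  {0A/1Mu/0Ld/0B | 2r 3w}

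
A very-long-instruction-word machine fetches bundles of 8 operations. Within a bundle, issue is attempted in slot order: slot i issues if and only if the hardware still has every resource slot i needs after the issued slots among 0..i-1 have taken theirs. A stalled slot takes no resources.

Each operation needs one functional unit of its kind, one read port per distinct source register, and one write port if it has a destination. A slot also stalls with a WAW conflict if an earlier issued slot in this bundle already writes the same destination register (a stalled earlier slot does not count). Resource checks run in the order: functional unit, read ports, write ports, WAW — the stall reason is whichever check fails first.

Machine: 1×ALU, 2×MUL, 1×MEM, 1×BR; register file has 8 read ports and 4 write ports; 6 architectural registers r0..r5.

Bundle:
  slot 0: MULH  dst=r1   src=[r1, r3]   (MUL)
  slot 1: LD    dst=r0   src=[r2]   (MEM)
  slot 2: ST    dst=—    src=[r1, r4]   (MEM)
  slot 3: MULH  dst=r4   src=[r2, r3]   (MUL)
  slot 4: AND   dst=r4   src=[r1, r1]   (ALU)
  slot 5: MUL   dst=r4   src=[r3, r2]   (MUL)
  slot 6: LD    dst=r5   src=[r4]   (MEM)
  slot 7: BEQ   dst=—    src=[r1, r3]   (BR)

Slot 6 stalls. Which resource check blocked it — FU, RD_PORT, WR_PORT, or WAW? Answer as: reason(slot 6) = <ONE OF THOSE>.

#0 MUL src=r1,r3 dispatched  <A:1 Mu:1 Ld:1 B:1 rd:6 wr:3>
#1 MEM src=r2 dispatched  <A:1 Mu:1 Ld:0 B:1 rd:5 wr:2>
#2 MEM src=r1,r4 held:FU  <A:1 Mu:1 Ld:0 B:1 rd:5 wr:2>
#3 MUL src=r2,r3 dispatched  <A:1 Mu:0 Ld:0 B:1 rd:3 wr:1>
#4 ALU src=r1,r1 held:WAW  <A:1 Mu:0 Ld:0 B:1 rd:3 wr:1>
#5 MUL src=r3,r2 held:FU  <A:1 Mu:0 Ld:0 B:1 rd:3 wr:1>
#6 MEM src=r4 held:FU  <A:1 Mu:0 Ld:0 B:1 rd:3 wr:1>
#7 BR src=r1,r3 dispatched  <A:1 Mu:0 Ld:0 B:0 rd:1 wr:1>

reason(slot 6) = FU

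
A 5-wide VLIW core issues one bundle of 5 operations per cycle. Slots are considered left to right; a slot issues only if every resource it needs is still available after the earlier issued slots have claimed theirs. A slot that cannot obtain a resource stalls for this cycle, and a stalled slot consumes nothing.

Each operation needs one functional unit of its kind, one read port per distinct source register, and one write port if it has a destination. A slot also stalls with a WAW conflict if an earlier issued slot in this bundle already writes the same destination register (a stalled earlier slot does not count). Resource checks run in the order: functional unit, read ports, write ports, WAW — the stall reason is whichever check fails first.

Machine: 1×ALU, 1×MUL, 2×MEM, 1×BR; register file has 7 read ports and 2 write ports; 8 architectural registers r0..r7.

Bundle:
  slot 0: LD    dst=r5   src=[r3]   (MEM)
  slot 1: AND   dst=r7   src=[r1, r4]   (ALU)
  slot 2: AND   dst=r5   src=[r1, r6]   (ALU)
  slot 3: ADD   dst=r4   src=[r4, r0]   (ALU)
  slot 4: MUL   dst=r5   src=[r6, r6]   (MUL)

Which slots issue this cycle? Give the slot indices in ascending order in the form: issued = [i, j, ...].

slot 0 (MEM): ISSUE — free A1,Mu1,Ld1,B1 rp6 wp1
slot 1 (ALU): ISSUE — free A0,Mu1,Ld1,B1 rp4 wp0
slot 2 (ALU): stall FU — free A0,Mu1,Ld1,B1 rp4 wp0
slot 3 (ALU): stall FU — free A0,Mu1,Ld1,B1 rp4 wp0
slot 4 (MUL): stall WR_PORT — free A0,Mu1,Ld1,B1 rp4 wp0

issued = [0, 1]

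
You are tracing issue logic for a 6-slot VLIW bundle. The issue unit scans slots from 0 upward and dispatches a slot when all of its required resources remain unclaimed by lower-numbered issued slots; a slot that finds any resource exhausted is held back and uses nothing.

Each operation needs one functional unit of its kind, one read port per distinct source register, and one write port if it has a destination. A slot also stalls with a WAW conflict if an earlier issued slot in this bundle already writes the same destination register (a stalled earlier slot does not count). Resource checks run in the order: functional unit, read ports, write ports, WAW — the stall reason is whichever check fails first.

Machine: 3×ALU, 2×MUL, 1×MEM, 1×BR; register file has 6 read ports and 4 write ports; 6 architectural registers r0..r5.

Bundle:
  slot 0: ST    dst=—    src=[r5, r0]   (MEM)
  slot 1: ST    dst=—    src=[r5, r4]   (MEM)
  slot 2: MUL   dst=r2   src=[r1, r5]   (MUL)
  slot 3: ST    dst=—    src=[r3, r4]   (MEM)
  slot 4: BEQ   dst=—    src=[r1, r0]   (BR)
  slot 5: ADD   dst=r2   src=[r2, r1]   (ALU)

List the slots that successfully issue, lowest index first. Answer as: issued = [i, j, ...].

  0. MEM ⇒ go  {3A/2Mu/0Ld/1B | 4r 4w}
  1. MEM ⇒ no(FU)  {3A/2Mu/0Ld/1B | 4r 4w}
  2. MUL→r2 ⇒ go  {3A/1Mu/0Ld/1B | 2r 3w}
  3. MEM ⇒ no(FU)  {3A/1Mu/0Ld/1B | 2r 3w}
  4. BR ⇒ go  {3A/1Mu/0Ld/0B | 0r 3w}
  5. ALU→r2 ⇒ no(RD_PORT)  {3A/1Mu/0Ld/0B | 0r 3w}

issued = [0, 2, 4]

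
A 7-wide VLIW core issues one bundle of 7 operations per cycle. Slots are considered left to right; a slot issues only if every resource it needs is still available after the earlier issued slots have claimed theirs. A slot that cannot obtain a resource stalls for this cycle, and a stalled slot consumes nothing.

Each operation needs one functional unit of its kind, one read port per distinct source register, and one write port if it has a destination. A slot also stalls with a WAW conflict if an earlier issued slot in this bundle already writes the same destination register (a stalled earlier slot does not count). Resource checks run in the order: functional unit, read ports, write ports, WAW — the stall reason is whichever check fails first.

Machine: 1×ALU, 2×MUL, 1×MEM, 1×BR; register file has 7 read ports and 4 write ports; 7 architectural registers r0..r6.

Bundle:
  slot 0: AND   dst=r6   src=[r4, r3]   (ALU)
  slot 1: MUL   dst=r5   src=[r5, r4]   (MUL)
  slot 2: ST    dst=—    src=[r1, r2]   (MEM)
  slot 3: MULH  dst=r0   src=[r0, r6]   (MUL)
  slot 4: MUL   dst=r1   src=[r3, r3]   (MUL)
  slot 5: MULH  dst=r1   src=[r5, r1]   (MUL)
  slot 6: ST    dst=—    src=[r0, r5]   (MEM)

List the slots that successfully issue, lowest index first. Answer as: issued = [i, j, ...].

issued = [0, 1, 2, 4]

  0. ALU→r6 ⇒ go  {0A/2Mu/1Ld/1B | 5r 3w}
  1. MUL→r5 ⇒ go  {0A/1Mu/1Ld/1B | 3r 2w}
  2. MEM ⇒ go  {0A/1Mu/0Ld/1B | 1r 2w}
  3. MUL→r0 ⇒ no(RD_PORT)  {0A/1Mu/0Ld/1B | 1r 2w}
  4. MUL→r1 ⇒ go  {0A/0Mu/0Ld/1B | 0r 1w}
  5. MUL→r1 ⇒ no(FU)  {0A/0Mu/0Ld/1B | 0r 1w}
  6. MEM ⇒ no(FU)  {0A/0Mu/0Ld/1B | 0r 1w}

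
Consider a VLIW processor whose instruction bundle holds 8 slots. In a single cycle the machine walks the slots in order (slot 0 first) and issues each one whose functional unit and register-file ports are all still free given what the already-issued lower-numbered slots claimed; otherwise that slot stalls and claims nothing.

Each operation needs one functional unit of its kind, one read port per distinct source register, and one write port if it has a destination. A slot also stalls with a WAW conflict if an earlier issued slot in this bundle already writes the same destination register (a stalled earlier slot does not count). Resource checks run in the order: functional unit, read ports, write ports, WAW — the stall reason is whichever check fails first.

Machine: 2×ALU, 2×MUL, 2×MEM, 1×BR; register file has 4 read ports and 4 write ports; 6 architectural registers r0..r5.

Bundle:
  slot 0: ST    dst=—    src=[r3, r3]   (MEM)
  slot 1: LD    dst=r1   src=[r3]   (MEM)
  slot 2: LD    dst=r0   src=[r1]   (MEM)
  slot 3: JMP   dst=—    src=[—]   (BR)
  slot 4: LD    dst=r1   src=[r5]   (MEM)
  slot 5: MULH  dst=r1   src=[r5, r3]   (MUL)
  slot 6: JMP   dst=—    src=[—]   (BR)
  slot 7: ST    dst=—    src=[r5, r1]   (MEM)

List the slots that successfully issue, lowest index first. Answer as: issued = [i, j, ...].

  0. MEM ⇒ go  {2A/2Mu/1Ld/1B | 3r 4w}
  1. MEM→r1 ⇒ go  {2A/2Mu/0Ld/1B | 2r 3w}
  2. MEM→r0 ⇒ no(FU)  {2A/2Mu/0Ld/1B | 2r 3w}
  3. BR ⇒ go  {2A/2Mu/0Ld/0B | 2r 3w}
  4. MEM→r1 ⇒ no(FU)  {2A/2Mu/0Ld/0B | 2r 3w}
  5. MUL→r1 ⇒ no(WAW)  {2A/2Mu/0Ld/0B | 2r 3w}
  6. BR ⇒ no(FU)  {2A/2Mu/0Ld/0B | 2r 3w}
  7. MEM ⇒ no(FU)  {2A/2Mu/0Ld/0B | 2r 3w}

issued = [0, 1, 3]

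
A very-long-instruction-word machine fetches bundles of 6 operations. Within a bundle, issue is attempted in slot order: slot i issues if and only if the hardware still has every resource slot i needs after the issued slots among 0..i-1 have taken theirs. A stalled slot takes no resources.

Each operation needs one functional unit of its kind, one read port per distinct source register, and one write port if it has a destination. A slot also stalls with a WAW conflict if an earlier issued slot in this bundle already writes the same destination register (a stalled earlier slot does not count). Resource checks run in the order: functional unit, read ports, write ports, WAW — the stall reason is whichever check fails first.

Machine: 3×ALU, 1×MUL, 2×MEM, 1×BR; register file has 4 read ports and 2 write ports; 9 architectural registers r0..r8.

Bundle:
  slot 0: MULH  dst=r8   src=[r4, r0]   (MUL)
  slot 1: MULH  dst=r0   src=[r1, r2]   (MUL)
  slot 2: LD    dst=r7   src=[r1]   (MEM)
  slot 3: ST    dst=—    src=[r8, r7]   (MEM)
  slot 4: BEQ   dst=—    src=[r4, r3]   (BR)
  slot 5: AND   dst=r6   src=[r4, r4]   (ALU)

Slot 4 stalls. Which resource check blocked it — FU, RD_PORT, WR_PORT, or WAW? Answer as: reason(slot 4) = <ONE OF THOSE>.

  0. MUL→r8 ⇒ go  {3A/0Mu/2Ld/1B | 2r 1w}
  1. MUL→r0 ⇒ no(FU)  {3A/0Mu/2Ld/1B | 2r 1w}
  2. MEM→r7 ⇒ go  {3A/0Mu/1Ld/1B | 1r 0w}
  3. MEM ⇒ no(RD_PORT)  {3A/0Mu/1Ld/1B | 1r 0w}
  4. BR ⇒ no(RD_PORT)  {3A/0Mu/1Ld/1B | 1r 0w}
  5. ALU→r6 ⇒ no(WR_PORT)  {3A/0Mu/1Ld/1B | 1r 0w}

reason(slot 4) = RD_PORT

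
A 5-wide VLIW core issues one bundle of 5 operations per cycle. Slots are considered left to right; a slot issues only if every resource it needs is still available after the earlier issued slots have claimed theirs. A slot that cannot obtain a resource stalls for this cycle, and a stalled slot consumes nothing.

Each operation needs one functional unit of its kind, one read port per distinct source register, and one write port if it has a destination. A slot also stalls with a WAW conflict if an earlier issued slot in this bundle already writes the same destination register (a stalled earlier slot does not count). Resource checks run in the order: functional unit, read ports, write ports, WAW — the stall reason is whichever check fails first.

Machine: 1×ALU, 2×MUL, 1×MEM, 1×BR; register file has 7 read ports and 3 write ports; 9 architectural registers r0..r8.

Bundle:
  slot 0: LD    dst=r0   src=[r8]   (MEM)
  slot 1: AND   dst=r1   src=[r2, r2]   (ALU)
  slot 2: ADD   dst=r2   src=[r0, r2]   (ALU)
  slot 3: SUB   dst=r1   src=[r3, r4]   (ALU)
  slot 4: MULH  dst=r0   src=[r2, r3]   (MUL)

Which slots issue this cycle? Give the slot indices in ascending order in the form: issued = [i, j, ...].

issued = [0, 1]

#0 MEM src=r8 dispatched  <A:1 Mu:2 Ld:0 B:1 rd:6 wr:2>
#1 ALU src=r2,r2 dispatched  <A:0 Mu:2 Ld:0 B:1 rd:5 wr:1>
#2 ALU src=r0,r2 held:FU  <A:0 Mu:2 Ld:0 B:1 rd:5 wr:1>
#3 ALU src=r3,r4 held:FU  <A:0 Mu:2 Ld:0 B:1 rd:5 wr:1>
#4 MUL src=r2,r3 held:WAW  <A:0 Mu:2 Ld:0 B:1 rd:5 wr:1>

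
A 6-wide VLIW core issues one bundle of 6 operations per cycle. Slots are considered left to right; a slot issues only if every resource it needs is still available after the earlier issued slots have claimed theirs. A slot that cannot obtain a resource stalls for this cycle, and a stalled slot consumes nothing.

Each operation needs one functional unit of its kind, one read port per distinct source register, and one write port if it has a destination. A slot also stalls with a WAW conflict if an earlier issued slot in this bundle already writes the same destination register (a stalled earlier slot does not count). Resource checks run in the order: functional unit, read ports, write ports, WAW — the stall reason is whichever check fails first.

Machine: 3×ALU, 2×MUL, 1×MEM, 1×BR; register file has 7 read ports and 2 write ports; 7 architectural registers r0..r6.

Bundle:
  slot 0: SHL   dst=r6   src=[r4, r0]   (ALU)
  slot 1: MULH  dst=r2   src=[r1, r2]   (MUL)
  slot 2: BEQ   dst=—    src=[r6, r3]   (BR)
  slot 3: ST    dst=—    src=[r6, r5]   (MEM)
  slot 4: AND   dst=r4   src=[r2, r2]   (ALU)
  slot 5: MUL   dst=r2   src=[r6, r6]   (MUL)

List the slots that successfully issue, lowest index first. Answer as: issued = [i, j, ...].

issued = [0, 1, 2]

(0) want 1×ALU +2rd +1wr — yes → AL2|MU2|ME1|BR1|rd5|wr1
(1) want 1×MUL +2rd +1wr — yes → AL2|MU1|ME1|BR1|rd3|wr0
(2) want 1×BR +2rd +0wr — yes → AL2|MU1|ME1|BR0|rd1|wr0
(3) want 1×MEM +2rd +0wr — RD_PORT → AL2|MU1|ME1|BR0|rd1|wr0
(4) want 1×ALU +1rd +1wr — WR_PORT → AL2|MU1|ME1|BR0|rd1|wr0
(5) want 1×MUL +1rd +1wr — WR_PORT → AL2|MU1|ME1|BR0|rd1|wr0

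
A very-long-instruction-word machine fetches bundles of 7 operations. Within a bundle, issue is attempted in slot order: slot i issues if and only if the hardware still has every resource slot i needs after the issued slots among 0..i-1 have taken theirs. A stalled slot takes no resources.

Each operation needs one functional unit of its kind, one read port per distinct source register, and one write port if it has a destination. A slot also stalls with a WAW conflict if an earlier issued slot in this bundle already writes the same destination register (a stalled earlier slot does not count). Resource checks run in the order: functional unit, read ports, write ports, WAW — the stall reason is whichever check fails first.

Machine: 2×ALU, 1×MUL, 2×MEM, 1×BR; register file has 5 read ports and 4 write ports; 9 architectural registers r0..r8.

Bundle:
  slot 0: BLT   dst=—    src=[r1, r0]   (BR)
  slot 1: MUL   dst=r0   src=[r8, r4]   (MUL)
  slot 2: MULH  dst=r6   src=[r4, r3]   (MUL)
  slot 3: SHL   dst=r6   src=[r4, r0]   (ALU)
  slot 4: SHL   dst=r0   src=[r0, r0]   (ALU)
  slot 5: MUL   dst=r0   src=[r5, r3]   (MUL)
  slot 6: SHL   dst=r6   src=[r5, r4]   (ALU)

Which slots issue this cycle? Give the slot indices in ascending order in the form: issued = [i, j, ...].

issued = [0, 1]

[0] BR needs rd=2 wr=0: ok; after: ALU=2 MUL=1 MEM=2 BR=0, R=3, W=4
[1] MUL needs rd=2 wr=1: ok; after: ALU=2 MUL=0 MEM=2 BR=0, R=1, W=3
[2] MUL needs rd=2 wr=1: FU; after: ALU=2 MUL=0 MEM=2 BR=0, R=1, W=3
[3] ALU needs rd=2 wr=1: RD_PORT; after: ALU=2 MUL=0 MEM=2 BR=0, R=1, W=3
[4] ALU needs rd=1 wr=1: WAW; after: ALU=2 MUL=0 MEM=2 BR=0, R=1, W=3
[5] MUL needs rd=2 wr=1: FU; after: ALU=2 MUL=0 MEM=2 BR=0, R=1, W=3
[6] ALU needs rd=2 wr=1: RD_PORT; after: ALU=2 MUL=0 MEM=2 BR=0, R=1, W=3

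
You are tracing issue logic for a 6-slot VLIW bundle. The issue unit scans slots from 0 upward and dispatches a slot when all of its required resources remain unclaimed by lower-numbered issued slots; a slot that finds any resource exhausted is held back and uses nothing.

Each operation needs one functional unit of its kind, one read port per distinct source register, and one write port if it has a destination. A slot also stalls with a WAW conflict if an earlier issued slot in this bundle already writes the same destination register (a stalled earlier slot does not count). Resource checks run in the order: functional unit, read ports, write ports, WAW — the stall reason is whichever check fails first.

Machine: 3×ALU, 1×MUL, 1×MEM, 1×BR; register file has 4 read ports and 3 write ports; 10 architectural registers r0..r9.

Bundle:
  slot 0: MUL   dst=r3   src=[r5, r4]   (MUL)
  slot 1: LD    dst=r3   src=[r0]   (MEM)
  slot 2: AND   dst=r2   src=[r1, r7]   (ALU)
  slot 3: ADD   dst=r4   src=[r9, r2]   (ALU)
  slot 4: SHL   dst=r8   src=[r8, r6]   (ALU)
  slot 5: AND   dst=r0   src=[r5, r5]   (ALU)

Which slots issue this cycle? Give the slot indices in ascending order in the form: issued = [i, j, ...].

issued = [0, 2]

#0 MUL src=r5,r4 dispatched  <A:3 Mu:0 Ld:1 B:1 rd:2 wr:2>
#1 MEM src=r0 held:WAW  <A:3 Mu:0 Ld:1 B:1 rd:2 wr:2>
#2 ALU src=r1,r7 dispatched  <A:2 Mu:0 Ld:1 B:1 rd:0 wr:1>
#3 ALU src=r9,r2 held:RD_PORT  <A:2 Mu:0 Ld:1 B:1 rd:0 wr:1>
#4 ALU src=r8,r6 held:RD_PORT  <A:2 Mu:0 Ld:1 B:1 rd:0 wr:1>
#5 ALU src=r5,r5 held:RD_PORT  <A:2 Mu:0 Ld:1 B:1 rd:0 wr:1>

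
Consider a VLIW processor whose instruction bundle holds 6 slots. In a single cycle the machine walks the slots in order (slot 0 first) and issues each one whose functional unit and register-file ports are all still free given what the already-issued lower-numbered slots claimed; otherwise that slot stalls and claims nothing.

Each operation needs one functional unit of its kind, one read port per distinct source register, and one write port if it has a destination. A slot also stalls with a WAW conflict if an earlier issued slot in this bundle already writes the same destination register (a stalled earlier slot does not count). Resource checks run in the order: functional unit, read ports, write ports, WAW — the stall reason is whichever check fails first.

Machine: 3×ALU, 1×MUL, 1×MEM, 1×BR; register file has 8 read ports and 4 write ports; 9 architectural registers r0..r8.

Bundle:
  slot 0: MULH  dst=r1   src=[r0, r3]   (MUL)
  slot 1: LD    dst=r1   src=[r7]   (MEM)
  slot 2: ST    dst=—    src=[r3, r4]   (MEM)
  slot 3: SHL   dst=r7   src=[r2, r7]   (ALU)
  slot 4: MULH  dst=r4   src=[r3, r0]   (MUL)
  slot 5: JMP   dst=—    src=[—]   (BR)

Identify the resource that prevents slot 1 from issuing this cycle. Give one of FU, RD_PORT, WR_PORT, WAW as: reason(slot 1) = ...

reason(slot 1) = WAW

#0 MUL src=r0,r3 dispatched  <A:3 Mu:0 Ld:1 B:1 rd:6 wr:3>
#1 MEM src=r7 held:WAW  <A:3 Mu:0 Ld:1 B:1 rd:6 wr:3>
#2 MEM src=r3,r4 dispatched  <A:3 Mu:0 Ld:0 B:1 rd:4 wr:3>
#3 ALU src=r2,r7 dispatched  <A:2 Mu:0 Ld:0 B:1 rd:2 wr:2>
#4 MUL src=r3,r0 held:FU  <A:2 Mu:0 Ld:0 B:1 rd:2 wr:2>
#5 BR src=- dispatched  <A:2 Mu:0 Ld:0 B:0 rd:2 wr:2>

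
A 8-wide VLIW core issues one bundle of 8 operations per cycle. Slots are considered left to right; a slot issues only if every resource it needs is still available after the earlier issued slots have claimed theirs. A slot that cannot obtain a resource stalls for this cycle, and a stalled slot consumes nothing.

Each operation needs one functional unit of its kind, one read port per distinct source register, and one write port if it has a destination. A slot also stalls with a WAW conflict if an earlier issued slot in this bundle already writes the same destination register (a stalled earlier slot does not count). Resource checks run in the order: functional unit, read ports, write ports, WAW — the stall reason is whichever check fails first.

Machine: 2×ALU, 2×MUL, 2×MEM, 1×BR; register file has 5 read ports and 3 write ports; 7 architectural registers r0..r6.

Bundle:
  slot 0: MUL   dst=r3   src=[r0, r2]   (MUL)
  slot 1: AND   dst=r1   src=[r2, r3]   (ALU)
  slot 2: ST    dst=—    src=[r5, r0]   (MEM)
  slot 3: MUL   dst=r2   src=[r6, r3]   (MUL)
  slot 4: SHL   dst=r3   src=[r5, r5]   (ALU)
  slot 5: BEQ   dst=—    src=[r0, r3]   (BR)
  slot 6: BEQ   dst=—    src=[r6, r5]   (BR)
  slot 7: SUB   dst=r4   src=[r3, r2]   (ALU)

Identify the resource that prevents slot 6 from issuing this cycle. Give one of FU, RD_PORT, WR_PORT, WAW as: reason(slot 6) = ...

#0 MUL src=r0,r2 dispatched  <A:2 Mu:1 Ld:2 B:1 rd:3 wr:2>
#1 ALU src=r2,r3 dispatched  <A:1 Mu:1 Ld:2 B:1 rd:1 wr:1>
#2 MEM src=r5,r0 held:RD_PORT  <A:1 Mu:1 Ld:2 B:1 rd:1 wr:1>
#3 MUL src=r6,r3 held:RD_PORT  <A:1 Mu:1 Ld:2 B:1 rd:1 wr:1>
#4 ALU src=r5,r5 held:WAW  <A:1 Mu:1 Ld:2 B:1 rd:1 wr:1>
#5 BR src=r0,r3 held:RD_PORT  <A:1 Mu:1 Ld:2 B:1 rd:1 wr:1>
#6 BR src=r6,r5 held:RD_PORT  <A:1 Mu:1 Ld:2 B:1 rd:1 wr:1>
#7 ALU src=r3,r2 held:RD_PORT  <A:1 Mu:1 Ld:2 B:1 rd:1 wr:1>

reason(slot 6) = RD_PORT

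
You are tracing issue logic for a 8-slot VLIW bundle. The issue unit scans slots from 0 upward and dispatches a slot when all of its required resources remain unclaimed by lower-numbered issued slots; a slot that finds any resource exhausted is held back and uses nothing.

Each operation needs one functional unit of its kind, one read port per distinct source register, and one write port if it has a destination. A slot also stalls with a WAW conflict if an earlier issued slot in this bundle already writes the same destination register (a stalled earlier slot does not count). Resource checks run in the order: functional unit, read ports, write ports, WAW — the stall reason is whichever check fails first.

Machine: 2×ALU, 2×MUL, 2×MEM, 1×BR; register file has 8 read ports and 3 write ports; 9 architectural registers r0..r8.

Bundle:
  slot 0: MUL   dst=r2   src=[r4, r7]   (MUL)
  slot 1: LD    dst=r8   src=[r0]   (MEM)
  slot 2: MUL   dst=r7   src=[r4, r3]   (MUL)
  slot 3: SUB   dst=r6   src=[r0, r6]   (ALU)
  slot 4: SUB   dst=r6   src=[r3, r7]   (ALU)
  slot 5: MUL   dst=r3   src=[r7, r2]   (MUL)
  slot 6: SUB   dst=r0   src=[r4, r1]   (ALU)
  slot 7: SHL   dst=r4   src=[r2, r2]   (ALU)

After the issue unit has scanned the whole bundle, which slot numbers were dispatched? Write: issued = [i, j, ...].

issued = [0, 1, 2]

#0 MUL src=r4,r7 dispatched  <A:2 Mu:1 Ld:2 B:1 rd:6 wr:2>
#1 MEM src=r0 dispatched  <A:2 Mu:1 Ld:1 B:1 rd:5 wr:1>
#2 MUL src=r4,r3 dispatched  <A:2 Mu:0 Ld:1 B:1 rd:3 wr:0>
#3 ALU src=r0,r6 held:WR_PORT  <A:2 Mu:0 Ld:1 B:1 rd:3 wr:0>
#4 ALU src=r3,r7 held:WR_PORT  <A:2 Mu:0 Ld:1 B:1 rd:3 wr:0>
#5 MUL src=r7,r2 held:FU  <A:2 Mu:0 Ld:1 B:1 rd:3 wr:0>
#6 ALU src=r4,r1 held:WR_PORT  <A:2 Mu:0 Ld:1 B:1 rd:3 wr:0>
#7 ALU src=r2,r2 held:WR_PORT  <A:2 Mu:0 Ld:1 B:1 rd:3 wr:0>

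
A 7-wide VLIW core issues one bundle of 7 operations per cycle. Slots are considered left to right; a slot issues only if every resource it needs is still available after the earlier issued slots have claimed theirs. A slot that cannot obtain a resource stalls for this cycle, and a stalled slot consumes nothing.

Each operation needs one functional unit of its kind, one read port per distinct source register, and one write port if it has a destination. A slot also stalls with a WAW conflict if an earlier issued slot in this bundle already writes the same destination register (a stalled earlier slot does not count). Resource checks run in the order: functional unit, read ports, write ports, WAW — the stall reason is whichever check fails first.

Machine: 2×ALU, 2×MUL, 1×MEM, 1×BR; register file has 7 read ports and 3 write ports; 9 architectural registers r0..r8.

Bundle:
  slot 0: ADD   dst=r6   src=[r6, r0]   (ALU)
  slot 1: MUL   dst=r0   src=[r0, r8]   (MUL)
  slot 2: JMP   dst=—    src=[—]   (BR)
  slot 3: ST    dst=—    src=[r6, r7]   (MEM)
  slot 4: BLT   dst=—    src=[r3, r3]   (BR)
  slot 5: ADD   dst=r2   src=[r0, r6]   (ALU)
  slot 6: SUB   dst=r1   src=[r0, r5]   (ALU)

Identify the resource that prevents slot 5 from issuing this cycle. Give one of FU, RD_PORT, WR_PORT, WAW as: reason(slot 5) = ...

[0] ALU needs rd=2 wr=1: ok; after: ALU=1 MUL=2 MEM=1 BR=1, R=5, W=2
[1] MUL needs rd=2 wr=1: ok; after: ALU=1 MUL=1 MEM=1 BR=1, R=3, W=1
[2] BR needs rd=0 wr=0: ok; after: ALU=1 MUL=1 MEM=1 BR=0, R=3, W=1
[3] MEM needs rd=2 wr=0: ok; after: ALU=1 MUL=1 MEM=0 BR=0, R=1, W=1
[4] BR needs rd=1 wr=0: FU; after: ALU=1 MUL=1 MEM=0 BR=0, R=1, W=1
[5] ALU needs rd=2 wr=1: RD_PORT; after: ALU=1 MUL=1 MEM=0 BR=0, R=1, W=1
[6] ALU needs rd=2 wr=1: RD_PORT; after: ALU=1 MUL=1 MEM=0 BR=0, R=1, W=1

reason(slot 5) = RD_PORT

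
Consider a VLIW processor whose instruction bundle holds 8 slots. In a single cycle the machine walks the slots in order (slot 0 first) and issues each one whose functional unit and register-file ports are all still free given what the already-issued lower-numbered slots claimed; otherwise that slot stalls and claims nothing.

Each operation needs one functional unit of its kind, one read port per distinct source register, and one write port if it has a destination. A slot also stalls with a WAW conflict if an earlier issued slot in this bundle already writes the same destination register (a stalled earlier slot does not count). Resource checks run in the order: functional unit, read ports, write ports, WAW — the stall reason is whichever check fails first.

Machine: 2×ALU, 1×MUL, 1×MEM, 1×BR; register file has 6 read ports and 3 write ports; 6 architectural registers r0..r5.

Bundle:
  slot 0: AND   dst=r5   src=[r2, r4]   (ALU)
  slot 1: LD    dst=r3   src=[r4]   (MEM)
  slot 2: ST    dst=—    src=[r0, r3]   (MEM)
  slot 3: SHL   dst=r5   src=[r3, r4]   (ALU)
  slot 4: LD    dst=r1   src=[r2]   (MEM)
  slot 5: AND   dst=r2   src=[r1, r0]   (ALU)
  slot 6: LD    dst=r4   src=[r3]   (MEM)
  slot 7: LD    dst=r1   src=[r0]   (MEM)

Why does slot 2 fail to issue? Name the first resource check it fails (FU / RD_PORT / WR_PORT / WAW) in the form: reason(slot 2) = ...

#0 ALU src=r2,r4 dispatched  <A:1 Mu:1 Ld:1 B:1 rd:4 wr:2>
#1 MEM src=r4 dispatched  <A:1 Mu:1 Ld:0 B:1 rd:3 wr:1>
#2 MEM src=r0,r3 held:FU  <A:1 Mu:1 Ld:0 B:1 rd:3 wr:1>
#3 ALU src=r3,r4 held:WAW  <A:1 Mu:1 Ld:0 B:1 rd:3 wr:1>
#4 MEM src=r2 held:FU  <A:1 Mu:1 Ld:0 B:1 rd:3 wr:1>
#5 ALU src=r1,r0 dispatched  <A:0 Mu:1 Ld:0 B:1 rd:1 wr:0>
#6 MEM src=r3 held:FU  <A:0 Mu:1 Ld:0 B:1 rd:1 wr:0>
#7 MEM src=r0 held:FU  <A:0 Mu:1 Ld:0 B:1 rd:1 wr:0>

reason(slot 2) = FU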